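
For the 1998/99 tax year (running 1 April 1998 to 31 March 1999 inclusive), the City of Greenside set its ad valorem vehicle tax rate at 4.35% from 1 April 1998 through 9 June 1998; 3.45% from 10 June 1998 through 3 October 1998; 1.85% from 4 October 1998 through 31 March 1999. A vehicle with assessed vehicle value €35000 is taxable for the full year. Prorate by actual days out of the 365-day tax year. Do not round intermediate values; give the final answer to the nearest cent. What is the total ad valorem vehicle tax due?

1 April – 9 June 1998: 70 days at 4.35% → €35000 × 4.35% × 70/365 = €291.9863
10 June – 3 October 1998: 116 days at 3.45% → €35000 × 3.45% × 116/365 = €383.7534
4 October 1998 – 31 March 1999: 179 days at 1.85% → €35000 × 1.85% × 179/365 = €317.5411
Total = €993.2808

€993.28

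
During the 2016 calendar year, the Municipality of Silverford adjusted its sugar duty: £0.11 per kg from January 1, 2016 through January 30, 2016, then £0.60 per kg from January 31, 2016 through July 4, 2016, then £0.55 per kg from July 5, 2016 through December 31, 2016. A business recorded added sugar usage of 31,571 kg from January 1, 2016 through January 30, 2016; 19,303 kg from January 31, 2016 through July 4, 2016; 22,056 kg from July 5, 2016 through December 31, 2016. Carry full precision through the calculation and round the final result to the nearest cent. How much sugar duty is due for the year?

January 1 – January 30, 2016: 31,571 kg at £0.11/kg → £3,472.81
January 31 – July 4, 2016: 19,303 kg at £0.60/kg → £11,581.80
July 5 – December 31, 2016: 22,056 kg at £0.55/kg → £12,130.80

£27,185.41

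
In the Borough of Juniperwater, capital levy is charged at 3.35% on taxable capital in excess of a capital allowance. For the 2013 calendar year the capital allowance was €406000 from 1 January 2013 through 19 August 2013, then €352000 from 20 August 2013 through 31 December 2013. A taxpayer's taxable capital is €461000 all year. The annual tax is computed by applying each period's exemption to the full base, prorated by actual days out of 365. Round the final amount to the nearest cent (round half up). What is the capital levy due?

1 January – 19 August 2013: 231 days, exemption €406000 → (€461000 − €406000) × 3.35% × 231/365 = €1166.0753
20 August – 31 December 2013: 134 days, exemption €352000 → (€461000 − €352000) × 3.35% × 134/365 = €1340.5507
Total = €2506.6260

€2506.63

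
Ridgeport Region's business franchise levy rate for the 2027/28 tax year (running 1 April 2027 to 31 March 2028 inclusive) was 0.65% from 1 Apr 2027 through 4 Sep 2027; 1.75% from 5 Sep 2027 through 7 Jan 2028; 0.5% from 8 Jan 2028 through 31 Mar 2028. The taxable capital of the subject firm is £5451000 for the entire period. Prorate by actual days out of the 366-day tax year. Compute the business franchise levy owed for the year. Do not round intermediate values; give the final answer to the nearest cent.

£54033.41

1 Apr – 4 Sep 2027: 157 days at 0.65% → £5451000 × 0.65% × 157/366 = £15198.7582
5 Sep 2027 – 7 Jan 2028: 125 days at 1.75% → £5451000 × 1.75% × 125/366 = £32579.4057
8 Jan – 31 Mar 2028: 84 days at 0.5% → £5451000 × 0.5% × 84/366 = £6255.2459
Total = £54033.4098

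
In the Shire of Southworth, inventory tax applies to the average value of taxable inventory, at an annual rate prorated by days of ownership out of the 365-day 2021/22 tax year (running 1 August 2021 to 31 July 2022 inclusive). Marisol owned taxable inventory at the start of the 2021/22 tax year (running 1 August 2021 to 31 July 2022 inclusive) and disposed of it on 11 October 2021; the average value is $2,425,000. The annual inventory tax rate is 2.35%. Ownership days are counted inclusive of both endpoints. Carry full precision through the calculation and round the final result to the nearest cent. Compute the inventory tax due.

$11,241.37

Days held (1 August – 11 October 2021): 72 out of 365
Tax = $2,425,000 × 2.35% × 72/365 = $11,241.3699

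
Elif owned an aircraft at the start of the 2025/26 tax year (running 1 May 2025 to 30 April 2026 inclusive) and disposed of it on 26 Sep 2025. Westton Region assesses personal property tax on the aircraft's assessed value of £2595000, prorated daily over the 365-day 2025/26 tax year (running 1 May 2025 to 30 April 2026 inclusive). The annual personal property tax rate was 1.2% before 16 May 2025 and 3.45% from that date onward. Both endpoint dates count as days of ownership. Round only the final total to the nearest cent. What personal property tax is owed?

1 May – 15 May 2025: 15 days at 1.2% → £2595000 × 1.2% × 15/365 = £1279.7260
16 May – 26 Sep 2025: 134 days at 3.45% → £2595000 × 3.45% × 134/365 = £32867.6301
Total = £34147.3562

£34147.36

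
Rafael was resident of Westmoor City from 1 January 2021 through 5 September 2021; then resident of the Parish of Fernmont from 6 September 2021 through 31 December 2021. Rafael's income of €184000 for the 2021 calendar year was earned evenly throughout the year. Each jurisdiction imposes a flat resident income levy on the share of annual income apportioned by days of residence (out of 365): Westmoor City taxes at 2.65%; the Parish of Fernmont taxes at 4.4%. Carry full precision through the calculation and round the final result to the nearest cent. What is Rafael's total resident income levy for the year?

€5908.16

Westmoor City, 1 January – 5 September 2021: 248 days → €184000 × 2.65% × 248/365 = €3313.0082
The Parish of Fernmont, 6 September – 31 December 2021: 117 days → €184000 × 4.4% × 117/365 = €2595.1562
Total = €5908.1644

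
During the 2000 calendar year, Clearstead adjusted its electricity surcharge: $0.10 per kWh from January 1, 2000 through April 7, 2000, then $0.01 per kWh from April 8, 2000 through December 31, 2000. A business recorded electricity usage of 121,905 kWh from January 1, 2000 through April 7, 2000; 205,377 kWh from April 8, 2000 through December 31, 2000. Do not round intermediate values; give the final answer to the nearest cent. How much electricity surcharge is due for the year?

January 1 – April 7, 2000: 121,905 kWh at $0.10/kWh → $12,190.50
April 8 – December 31, 2000: 205,377 kWh at $0.01/kWh → $2,053.77

$14,244.27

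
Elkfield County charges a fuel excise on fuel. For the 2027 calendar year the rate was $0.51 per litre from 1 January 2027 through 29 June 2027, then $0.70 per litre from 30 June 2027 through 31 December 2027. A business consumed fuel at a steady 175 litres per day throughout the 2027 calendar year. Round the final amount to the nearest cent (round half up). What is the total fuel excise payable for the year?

1 January – 29 June 2027: 180 days × 175 litres/day = 31,500 litres at $0.51/litre → $16065.00
30 June – 31 December 2027: 185 days × 175 litres/day = 32,375 litres at $0.70/litre → $22662.50

$38727.50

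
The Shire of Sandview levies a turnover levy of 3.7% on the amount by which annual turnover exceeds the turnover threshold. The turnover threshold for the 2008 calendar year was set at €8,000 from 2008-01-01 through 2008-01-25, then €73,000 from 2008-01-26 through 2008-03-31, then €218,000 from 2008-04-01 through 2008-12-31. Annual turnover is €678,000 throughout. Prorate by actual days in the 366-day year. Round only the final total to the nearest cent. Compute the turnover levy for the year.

2008-01-01 to 2008-01-25: 25 days, exemption €8,000 → (€678,000 − €8,000) × 3.7% × 25/366 = €1,693.3060
2008-01-26 to 2008-03-31: 66 days, exemption €73,000 → (€678,000 − €73,000) × 3.7% × 66/366 = €4,036.6393
2008-04-01 to 2008-12-31: 275 days, exemption €218,000 → (€678,000 − €218,000) × 3.7% × 275/366 = €12,788.2514
Total = €18,518.1967

€18,518.20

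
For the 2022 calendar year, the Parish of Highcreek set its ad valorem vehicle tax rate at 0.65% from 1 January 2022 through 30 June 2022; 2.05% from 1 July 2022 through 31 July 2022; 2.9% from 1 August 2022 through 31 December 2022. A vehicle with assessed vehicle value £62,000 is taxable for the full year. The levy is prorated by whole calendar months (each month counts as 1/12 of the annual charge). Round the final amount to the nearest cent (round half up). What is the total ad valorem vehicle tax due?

1 January – 30 June 2022: 6 months at 0.65% → £62,000 × 0.65% × 6/12 = £201.5000
1 July – 31 July 2022: 1 month at 2.05% → £62,000 × 2.05% × 1/12 = £105.9167
1 August – 31 December 2022: 5 months at 2.9% → £62,000 × 2.9% × 5/12 = £749.1667
Total = £1,056.5833

£1,056.58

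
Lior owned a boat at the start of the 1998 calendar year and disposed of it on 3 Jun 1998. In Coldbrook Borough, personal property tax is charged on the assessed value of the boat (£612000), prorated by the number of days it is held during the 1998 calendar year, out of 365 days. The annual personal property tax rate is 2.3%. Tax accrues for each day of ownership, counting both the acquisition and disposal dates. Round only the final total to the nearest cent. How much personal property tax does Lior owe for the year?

£5938.92

Days held (1 Jan – 3 Jun 1998): 154 out of 365
Tax = £612000 × 2.3% × 154/365 = £5938.9151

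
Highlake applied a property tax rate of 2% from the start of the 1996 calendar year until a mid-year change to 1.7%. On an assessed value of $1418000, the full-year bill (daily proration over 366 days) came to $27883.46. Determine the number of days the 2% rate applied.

325 days

Let d = days at the first rate; then 366 − d days at the second rate.
$1418000 × [2%·d + 1.7%·(366−d)] / 366 = $27883.46
Solving gives d = 325, so the new rate took effect on 21 Nov 1996.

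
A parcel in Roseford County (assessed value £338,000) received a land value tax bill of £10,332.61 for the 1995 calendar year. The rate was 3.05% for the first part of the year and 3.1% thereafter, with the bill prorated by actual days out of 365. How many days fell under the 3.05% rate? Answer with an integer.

314 days

Let d = days at the first rate; then 365 − d days at the second rate.
£338,000 × [3.05%·d + 3.1%·(365−d)] / 365 = £10,332.61
Solving gives d = 314, so the new rate took effect on 11 Nov 1995.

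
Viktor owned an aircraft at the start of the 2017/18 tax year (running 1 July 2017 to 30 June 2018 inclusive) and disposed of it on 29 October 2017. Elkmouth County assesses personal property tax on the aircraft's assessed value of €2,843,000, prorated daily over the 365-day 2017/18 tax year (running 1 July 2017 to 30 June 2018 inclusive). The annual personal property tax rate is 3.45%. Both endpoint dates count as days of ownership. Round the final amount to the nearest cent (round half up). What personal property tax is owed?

€32,515.35

Days held (1 July – 29 October 2017): 121 out of 365
Tax = €2,843,000 × 3.45% × 121/365 = €32,515.3521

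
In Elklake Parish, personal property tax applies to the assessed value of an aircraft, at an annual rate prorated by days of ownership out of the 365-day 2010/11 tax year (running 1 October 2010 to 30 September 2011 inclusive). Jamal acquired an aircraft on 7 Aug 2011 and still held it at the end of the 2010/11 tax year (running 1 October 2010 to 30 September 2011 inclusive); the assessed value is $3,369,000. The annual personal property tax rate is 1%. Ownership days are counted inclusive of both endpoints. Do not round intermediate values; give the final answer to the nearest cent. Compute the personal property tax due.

Days held (7 Aug – 30 Sep 2011): 55 out of 365
Tax = $3,369,000 × 1% × 55/365 = $5,076.5753

$5,076.58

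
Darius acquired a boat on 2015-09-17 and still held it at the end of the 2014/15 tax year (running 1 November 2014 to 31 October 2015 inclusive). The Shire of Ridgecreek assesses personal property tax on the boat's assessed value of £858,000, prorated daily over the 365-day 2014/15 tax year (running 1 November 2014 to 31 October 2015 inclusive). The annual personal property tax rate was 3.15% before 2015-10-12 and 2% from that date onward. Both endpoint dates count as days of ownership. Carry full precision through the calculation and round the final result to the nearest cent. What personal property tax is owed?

£2,791.44

2015-09-17 to 2015-10-11: 25 days at 3.15% → £858,000 × 3.15% × 25/365 = £1,851.1644
2015-10-12 to 2015-10-31: 20 days at 2% → £858,000 × 2% × 20/365 = £940.2740
Total = £2,791.4384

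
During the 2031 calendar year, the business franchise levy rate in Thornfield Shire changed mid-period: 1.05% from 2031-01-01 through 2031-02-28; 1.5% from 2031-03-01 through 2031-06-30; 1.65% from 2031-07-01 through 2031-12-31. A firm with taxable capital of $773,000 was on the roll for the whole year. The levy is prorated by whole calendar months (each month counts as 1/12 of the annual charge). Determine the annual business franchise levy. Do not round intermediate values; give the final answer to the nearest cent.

2031-01-01 to 2031-02-28: 2 months at 1.05% → $773,000 × 1.05% × 2/12 = $1,352.7500
2031-03-01 to 2031-06-30: 4 months at 1.5% → $773,000 × 1.5% × 4/12 = $3,865.0000
2031-07-01 to 2031-12-31: 6 months at 1.65% → $773,000 × 1.65% × 6/12 = $6,377.2500
Total = $11,595.0000

$11,595.00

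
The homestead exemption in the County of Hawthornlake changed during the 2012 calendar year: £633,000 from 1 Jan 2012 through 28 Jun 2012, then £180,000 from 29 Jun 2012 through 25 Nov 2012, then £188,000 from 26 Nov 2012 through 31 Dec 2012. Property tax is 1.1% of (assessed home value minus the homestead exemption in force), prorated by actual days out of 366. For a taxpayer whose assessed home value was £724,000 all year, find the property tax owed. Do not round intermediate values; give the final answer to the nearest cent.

1 Jan – 28 Jun 2012: 180 days, exemption £633,000 → (£724,000 − £633,000) × 1.1% × 180/366 = £492.2951
29 Jun – 25 Nov 2012: 150 days, exemption £180,000 → (£724,000 − £180,000) × 1.1% × 150/366 = £2,452.4590
26 Nov – 31 Dec 2012: 36 days, exemption £188,000 → (£724,000 − £188,000) × 1.1% × 36/366 = £579.9344
Total = £3,524.6885

£3,524.69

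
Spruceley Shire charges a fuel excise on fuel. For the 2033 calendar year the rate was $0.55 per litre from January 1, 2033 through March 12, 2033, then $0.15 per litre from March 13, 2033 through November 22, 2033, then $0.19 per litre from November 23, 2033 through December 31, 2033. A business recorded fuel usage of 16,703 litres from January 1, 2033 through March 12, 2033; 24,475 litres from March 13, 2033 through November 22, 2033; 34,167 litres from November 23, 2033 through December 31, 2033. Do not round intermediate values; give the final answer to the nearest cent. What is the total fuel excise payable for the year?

January 1 – March 12, 2033: 16,703 litres at $0.55/litre → $9186.65
March 13 – November 22, 2033: 24,475 litres at $0.15/litre → $3671.25
November 23 – December 31, 2033: 34,167 litres at $0.19/litre → $6491.73

$19349.63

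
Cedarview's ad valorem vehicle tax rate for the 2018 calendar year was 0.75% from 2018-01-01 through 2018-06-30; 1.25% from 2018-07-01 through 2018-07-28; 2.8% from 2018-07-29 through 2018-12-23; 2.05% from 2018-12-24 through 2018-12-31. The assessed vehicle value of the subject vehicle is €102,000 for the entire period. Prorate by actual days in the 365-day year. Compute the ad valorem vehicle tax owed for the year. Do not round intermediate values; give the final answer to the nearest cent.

€1,681.04

2018-01-01 to 2018-06-30: 181 days at 0.75% → €102,000 × 0.75% × 181/365 = €379.3562
2018-07-01 to 2018-07-28: 28 days at 1.25% → €102,000 × 1.25% × 28/365 = €97.8082
2018-07-29 to 2018-12-23: 148 days at 2.8% → €102,000 × 2.8% × 148/365 = €1,158.0493
2018-12-24 to 2018-12-31: 8 days at 2.05% → €102,000 × 2.05% × 8/365 = €45.8301
Total = €1,681.0438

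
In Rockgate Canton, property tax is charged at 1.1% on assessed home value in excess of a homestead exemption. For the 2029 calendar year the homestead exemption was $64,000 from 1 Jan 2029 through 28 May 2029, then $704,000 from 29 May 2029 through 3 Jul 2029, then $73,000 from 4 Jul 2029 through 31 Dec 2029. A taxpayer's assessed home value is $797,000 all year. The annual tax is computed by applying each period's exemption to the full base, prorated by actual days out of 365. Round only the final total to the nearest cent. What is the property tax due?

$7,319.55

1 Jan – 28 May 2029: 148 days, exemption $64,000 → ($797,000 − $64,000) × 1.1% × 148/365 = $3,269.3808
29 May – 3 Jul 2029: 36 days, exemption $704,000 → ($797,000 − $704,000) × 1.1% × 36/365 = $100.8986
4 Jul – 31 Dec 2029: 181 days, exemption $73,000 → ($797,000 − $73,000) × 1.1% × 181/365 = $3,949.2712
Total = $7,319.5507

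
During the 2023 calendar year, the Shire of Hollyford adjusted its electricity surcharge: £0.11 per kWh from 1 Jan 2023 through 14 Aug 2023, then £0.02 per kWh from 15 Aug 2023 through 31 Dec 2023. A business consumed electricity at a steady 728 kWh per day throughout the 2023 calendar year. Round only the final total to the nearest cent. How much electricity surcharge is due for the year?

£20,121.92

1 Jan – 14 Aug 2023: 226 days × 728 kWh/day = 164,528 kWh at £0.11/kWh → £18,098.08
15 Aug – 31 Dec 2023: 139 days × 728 kWh/day = 101,192 kWh at £0.02/kWh → £2,023.84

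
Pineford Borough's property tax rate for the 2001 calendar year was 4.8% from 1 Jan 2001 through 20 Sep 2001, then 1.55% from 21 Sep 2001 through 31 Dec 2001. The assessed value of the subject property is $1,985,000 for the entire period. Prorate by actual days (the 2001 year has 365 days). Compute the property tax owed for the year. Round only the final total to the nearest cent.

$77,251.85

1 Jan – 20 Sep 2001: 263 days at 4.8% → $1,985,000 × 4.8% × 263/365 = $68,653.8082
21 Sep – 31 Dec 2001: 102 days at 1.55% → $1,985,000 × 1.55% × 102/365 = $8,598.0411
Total = $77,251.8493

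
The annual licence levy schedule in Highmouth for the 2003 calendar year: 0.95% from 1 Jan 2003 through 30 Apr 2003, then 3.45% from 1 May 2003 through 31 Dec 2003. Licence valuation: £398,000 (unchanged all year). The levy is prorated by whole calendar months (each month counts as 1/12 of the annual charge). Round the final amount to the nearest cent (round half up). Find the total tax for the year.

1 Jan – 30 Apr 2003: 4 months at 0.95% → £398,000 × 0.95% × 4/12 = £1,260.3333
1 May – 31 Dec 2003: 8 months at 3.45% → £398,000 × 3.45% × 8/12 = £9,154.0000
Total = £10,414.3333

£10,414.33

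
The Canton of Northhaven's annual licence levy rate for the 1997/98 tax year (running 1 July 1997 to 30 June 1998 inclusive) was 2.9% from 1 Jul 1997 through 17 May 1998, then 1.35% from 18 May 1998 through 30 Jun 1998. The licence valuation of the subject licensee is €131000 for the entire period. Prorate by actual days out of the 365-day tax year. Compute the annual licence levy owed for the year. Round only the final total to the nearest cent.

1 Jul 1997 – 17 May 1998: 321 days at 2.9% → €131000 × 2.9% × 321/365 = €3341.0384
18 May – 30 Jun 1998: 44 days at 1.35% → €131000 × 1.35% × 44/365 = €213.1890
Total = €3554.2274

€3554.23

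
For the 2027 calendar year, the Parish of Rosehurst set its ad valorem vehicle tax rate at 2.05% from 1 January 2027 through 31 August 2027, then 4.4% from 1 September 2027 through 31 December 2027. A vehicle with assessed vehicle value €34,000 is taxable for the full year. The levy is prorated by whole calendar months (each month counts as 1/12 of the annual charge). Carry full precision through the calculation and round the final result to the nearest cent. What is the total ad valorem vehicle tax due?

1 January – 31 August 2027: 8 months at 2.05% → €34,000 × 2.05% × 8/12 = €464.6667
1 September – 31 December 2027: 4 months at 4.4% → €34,000 × 4.4% × 4/12 = €498.6667
Total = €963.3333

€963.33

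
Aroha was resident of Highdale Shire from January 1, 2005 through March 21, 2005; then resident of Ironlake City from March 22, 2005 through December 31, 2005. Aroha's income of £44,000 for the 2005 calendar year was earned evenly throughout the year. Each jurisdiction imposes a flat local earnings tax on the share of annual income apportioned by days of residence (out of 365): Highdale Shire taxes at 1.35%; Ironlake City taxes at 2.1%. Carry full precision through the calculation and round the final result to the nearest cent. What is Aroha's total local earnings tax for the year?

Highdale Shire, January 1 – March 21, 2005: 80 days → £44,000 × 1.35% × 80/365 = £130.1918
Ironlake City, March 22 – December 31, 2005: 285 days → £44,000 × 2.1% × 285/365 = £721.4795
Total = £851.6712

£851.67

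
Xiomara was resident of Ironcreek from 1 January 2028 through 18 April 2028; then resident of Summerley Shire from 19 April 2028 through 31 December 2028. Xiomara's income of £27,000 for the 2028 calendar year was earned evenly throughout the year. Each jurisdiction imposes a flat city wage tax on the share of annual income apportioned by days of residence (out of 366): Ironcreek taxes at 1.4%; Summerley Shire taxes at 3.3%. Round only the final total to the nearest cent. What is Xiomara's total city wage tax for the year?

£738.22

Ironcreek, 1 January – 18 April 2028: 109 days → £27,000 × 1.4% × 109/366 = £112.5738
Summerley Shire, 19 April – 31 December 2028: 257 days → £27,000 × 3.3% × 257/366 = £625.6475
Total = £738.2213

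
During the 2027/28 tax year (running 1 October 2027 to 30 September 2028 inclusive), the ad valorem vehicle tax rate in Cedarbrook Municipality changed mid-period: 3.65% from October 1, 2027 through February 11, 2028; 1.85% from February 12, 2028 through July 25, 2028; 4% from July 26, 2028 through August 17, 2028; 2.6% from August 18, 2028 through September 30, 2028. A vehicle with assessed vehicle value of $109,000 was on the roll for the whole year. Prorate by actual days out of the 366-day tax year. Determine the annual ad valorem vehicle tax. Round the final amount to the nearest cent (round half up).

$2,980.38

October 1, 2027 – February 11, 2028: 134 days at 3.65% → $109,000 × 3.65% × 134/366 = $1,456.6093
February 12 – July 25, 2028: 165 days at 1.85% → $109,000 × 1.85% × 165/366 = $909.0779
July 26 – August 17, 2028: 23 days at 4% → $109,000 × 4% × 23/366 = $273.9891
August 18 – September 30, 2028: 44 days at 2.6% → $109,000 × 2.6% × 44/366 = $340.6995
Total = $2,980.3757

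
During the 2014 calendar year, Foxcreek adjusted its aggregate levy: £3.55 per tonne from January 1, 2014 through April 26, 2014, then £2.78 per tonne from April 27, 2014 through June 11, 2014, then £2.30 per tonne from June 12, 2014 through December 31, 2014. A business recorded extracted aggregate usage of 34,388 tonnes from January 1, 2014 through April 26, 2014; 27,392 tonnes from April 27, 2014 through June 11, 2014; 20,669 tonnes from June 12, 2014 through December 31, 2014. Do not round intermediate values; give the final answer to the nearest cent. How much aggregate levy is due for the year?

January 1 – April 26, 2014: 34,388 tonnes at £3.55/tonne → £122,077.40
April 27 – June 11, 2014: 27,392 tonnes at £2.78/tonne → £76,149.76
June 12 – December 31, 2014: 20,669 tonnes at £2.30/tonne → £47,538.70

£245,765.86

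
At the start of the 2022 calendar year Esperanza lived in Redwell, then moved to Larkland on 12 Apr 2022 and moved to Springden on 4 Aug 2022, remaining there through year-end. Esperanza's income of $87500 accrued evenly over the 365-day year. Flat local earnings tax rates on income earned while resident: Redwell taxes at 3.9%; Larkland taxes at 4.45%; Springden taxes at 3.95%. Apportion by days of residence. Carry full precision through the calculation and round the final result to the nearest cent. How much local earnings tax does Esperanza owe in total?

$3580.79

Redwell, 1 Jan – 11 Apr 2022: 101 days → $87500 × 3.9% × 101/365 = $944.2808
Larkland, 12 Apr – 3 Aug 2022: 114 days → $87500 × 4.45% × 114/365 = $1216.1301
Springden, 4 Aug – 31 Dec 2022: 150 days → $87500 × 3.95% × 150/365 = $1420.3767
Total = $3580.7877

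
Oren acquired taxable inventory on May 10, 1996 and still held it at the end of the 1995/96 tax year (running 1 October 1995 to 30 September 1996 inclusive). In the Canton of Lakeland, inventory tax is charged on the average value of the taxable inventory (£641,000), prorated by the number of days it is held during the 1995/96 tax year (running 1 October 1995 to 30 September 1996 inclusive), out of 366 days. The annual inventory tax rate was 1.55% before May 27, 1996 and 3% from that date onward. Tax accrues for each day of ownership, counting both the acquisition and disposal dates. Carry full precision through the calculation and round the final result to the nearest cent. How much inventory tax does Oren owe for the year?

£7,134.19

May 10 – May 26, 1996: 17 days at 1.55% → £641,000 × 1.55% × 17/366 = £461.4850
May 27 – September 30, 1996: 127 days at 3% → £641,000 × 3% × 127/366 = £6,672.7049
Total = £7,134.1899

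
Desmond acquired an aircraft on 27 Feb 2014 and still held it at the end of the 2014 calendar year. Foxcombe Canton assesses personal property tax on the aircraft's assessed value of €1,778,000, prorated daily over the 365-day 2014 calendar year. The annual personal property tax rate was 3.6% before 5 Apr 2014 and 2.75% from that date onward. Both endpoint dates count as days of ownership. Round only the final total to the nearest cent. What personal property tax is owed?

27 Feb – 4 Apr 2014: 37 days at 3.6% → €1,778,000 × 3.6% × 37/365 = €6,488.4822
5 Apr – 31 Dec 2014: 271 days at 2.75% → €1,778,000 × 2.75% × 271/365 = €36,302.8630
Total = €42,791.3452

€42,791.35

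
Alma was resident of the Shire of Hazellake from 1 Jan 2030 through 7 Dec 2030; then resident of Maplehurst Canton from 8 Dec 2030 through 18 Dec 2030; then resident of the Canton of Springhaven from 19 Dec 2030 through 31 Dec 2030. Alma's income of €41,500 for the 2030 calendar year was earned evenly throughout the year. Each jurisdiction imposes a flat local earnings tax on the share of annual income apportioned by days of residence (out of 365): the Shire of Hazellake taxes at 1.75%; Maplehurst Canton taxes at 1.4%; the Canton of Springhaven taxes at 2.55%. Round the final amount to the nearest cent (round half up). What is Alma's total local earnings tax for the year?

€733.70

The Shire of Hazellake, 1 Jan – 7 Dec 2030: 341 days → €41,500 × 1.75% × 341/365 = €678.4966
Maplehurst Canton, 8 Dec – 18 Dec 2030: 11 days → €41,500 × 1.4% × 11/365 = €17.5096
The Canton of Springhaven, 19 Dec – 31 Dec 2030: 13 days → €41,500 × 2.55% × 13/365 = €37.6911
Total = €733.6973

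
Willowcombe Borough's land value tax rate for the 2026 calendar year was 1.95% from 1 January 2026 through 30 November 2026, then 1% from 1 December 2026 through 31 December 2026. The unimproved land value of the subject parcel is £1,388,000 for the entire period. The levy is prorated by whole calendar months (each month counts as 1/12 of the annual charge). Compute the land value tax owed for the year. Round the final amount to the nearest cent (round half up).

1 January – 30 November 2026: 11 months at 1.95% → £1,388,000 × 1.95% × 11/12 = £24,810.5000
1 December – 31 December 2026: 1 month at 1% → £1,388,000 × 1% × 1/12 = £1,156.6667
Total = £25,967.1667

£25,967.17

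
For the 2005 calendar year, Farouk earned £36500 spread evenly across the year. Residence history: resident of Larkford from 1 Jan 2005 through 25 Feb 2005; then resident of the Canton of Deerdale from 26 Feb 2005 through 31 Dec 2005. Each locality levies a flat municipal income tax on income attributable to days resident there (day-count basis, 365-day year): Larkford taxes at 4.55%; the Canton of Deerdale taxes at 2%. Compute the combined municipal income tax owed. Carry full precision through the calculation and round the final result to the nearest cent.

£872.80

Larkford, 1 Jan – 25 Feb 2005: 56 days → £36500 × 4.55% × 56/365 = £254.8000
The Canton of Deerdale, 26 Feb – 31 Dec 2005: 309 days → £36500 × 2% × 309/365 = £618.0000
Total = £872.8000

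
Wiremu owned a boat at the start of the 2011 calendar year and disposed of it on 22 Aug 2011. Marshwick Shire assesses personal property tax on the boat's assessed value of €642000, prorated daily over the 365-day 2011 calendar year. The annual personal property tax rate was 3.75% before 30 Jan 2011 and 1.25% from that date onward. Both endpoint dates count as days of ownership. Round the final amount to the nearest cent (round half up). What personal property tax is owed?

€6420.00

1 Jan – 29 Jan 2011: 29 days at 3.75% → €642000 × 3.75% × 29/365 = €1912.8082
30 Jan – 22 Aug 2011: 205 days at 1.25% → €642000 × 1.25% × 205/365 = €4507.1918
Total = €6420.0000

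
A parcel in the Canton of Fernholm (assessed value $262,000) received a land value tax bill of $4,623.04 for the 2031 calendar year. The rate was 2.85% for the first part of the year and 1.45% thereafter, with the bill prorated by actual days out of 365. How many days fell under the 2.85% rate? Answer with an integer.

82 days

Let d = days at the first rate; then 365 − d days at the second rate.
$262,000 × [2.85%·d + 1.45%·(365−d)] / 365 = $4,623.04
Solving gives d = 82, so the new rate took effect on 24 Mar 2031.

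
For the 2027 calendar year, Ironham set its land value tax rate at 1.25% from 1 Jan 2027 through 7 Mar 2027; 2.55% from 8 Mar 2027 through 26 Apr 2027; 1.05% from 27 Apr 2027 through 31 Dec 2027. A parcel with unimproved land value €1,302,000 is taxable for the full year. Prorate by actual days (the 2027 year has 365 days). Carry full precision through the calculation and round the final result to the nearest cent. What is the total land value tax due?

1 Jan – 7 Mar 2027: 66 days at 1.25% → €1,302,000 × 1.25% × 66/365 = €2,942.8767
8 Mar – 26 Apr 2027: 50 days at 2.55% → €1,302,000 × 2.55% × 50/365 = €4,548.0822
27 Apr – 31 Dec 2027: 249 days at 1.05% → €1,302,000 × 1.05% × 249/365 = €9,326.2438
Total = €16,817.2027

€16,817.20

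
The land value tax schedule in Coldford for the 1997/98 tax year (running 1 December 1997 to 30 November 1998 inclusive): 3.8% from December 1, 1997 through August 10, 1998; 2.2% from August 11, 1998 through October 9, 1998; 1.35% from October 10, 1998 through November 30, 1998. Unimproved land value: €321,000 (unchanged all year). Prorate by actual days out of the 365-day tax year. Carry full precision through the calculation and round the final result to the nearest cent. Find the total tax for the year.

€10,233.30

December 1, 1997 – August 10, 1998: 253 days at 3.8% → €321,000 × 3.8% × 253/365 = €8,455.0521
August 11 – October 9, 1998: 60 days at 2.2% → €321,000 × 2.2% × 60/365 = €1,160.8767
October 10 – November 30, 1998: 52 days at 1.35% → €321,000 × 1.35% × 52/365 = €617.3753
Total = €10,233.3041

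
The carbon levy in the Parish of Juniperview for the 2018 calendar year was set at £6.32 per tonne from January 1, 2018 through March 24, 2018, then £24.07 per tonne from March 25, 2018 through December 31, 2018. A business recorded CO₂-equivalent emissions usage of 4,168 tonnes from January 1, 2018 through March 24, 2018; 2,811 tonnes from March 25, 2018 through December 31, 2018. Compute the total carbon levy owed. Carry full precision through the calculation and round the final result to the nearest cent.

January 1 – March 24, 2018: 4,168 tonnes at £6.32/tonne → £26,341.76
March 25 – December 31, 2018: 2,811 tonnes at £24.07/tonne → £67,660.77

£94,002.53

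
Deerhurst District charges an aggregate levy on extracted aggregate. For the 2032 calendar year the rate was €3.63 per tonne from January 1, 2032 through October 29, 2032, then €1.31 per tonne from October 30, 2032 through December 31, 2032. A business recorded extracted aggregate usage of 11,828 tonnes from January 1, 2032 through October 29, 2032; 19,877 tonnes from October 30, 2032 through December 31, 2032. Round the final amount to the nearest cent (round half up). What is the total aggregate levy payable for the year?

January 1 – October 29, 2032: 11,828 tonnes at €3.63/tonne → €42,935.64
October 30 – December 31, 2032: 19,877 tonnes at €1.31/tonne → €26,038.87

€68,974.51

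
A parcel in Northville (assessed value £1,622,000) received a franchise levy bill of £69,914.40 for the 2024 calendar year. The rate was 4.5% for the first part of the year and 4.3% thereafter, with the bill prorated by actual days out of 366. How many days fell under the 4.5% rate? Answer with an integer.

19 days

Let d = days at the first rate; then 366 − d days at the second rate.
£1,622,000 × [4.5%·d + 4.3%·(366−d)] / 366 = £69,914.40
Solving gives d = 19, so the new rate took effect on January 20, 2024.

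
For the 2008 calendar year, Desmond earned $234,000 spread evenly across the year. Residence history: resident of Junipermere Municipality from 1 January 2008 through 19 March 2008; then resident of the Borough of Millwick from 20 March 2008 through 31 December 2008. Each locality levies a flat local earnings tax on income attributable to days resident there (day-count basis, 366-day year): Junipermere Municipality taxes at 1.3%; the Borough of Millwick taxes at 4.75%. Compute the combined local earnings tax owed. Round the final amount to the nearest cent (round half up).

Junipermere Municipality, 1 January – 19 March 2008: 79 days → $234,000 × 1.3% × 79/366 = $656.6066
The Borough of Millwick, 20 March – 31 December 2008: 287 days → $234,000 × 4.75% × 287/366 = $8,715.8607
Total = $9,372.4672

$9,372.47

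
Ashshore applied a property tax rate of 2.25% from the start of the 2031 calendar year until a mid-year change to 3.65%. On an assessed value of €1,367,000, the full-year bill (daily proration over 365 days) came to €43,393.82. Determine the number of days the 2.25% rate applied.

124 days

Let d = days at the first rate; then 365 − d days at the second rate.
€1,367,000 × [2.25%·d + 3.65%·(365−d)] / 365 = €43,393.82
Solving gives d = 124, so the new rate took effect on May 5, 2031.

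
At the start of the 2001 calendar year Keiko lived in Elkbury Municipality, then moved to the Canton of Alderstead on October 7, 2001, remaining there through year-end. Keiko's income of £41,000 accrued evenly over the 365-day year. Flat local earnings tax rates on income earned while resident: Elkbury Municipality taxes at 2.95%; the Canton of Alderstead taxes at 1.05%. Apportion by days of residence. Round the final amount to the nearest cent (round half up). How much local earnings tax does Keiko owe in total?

Elkbury Municipality, January 1 – October 6, 2001: 279 days → £41,000 × 2.95% × 279/365 = £924.5219
The Canton of Alderstead, October 7 – December 31, 2001: 86 days → £41,000 × 1.05% × 86/365 = £101.4329
Total = £1,025.9548

£1,025.95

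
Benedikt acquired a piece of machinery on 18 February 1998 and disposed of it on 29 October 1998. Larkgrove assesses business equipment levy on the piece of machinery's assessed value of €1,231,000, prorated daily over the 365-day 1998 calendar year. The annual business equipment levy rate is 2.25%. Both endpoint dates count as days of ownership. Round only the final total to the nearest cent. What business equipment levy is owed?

Days held (18 February – 29 October 1998): 254 out of 365
Tax = €1,231,000 × 2.25% × 254/365 = €19,274.4247

€19,274.42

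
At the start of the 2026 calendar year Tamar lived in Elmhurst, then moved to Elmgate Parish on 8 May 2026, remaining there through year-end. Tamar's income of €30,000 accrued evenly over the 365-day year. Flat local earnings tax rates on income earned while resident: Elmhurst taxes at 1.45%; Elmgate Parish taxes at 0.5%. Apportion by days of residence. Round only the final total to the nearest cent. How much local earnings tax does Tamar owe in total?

Elmhurst, 1 Jan – 7 May 2026: 127 days → €30,000 × 1.45% × 127/365 = €151.3562
Elmgate Parish, 8 May – 31 Dec 2026: 238 days → €30,000 × 0.5% × 238/365 = €97.8082
Total = €249.1644

€249.16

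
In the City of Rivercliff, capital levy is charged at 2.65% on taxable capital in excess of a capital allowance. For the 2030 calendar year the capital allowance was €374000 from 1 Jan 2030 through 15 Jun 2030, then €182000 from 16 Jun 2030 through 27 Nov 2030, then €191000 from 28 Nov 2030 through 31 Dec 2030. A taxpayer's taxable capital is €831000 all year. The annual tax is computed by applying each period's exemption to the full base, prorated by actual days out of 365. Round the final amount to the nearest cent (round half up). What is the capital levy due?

1 Jan – 15 Jun 2030: 166 days, exemption €374000 → (€831000 − €374000) × 2.65% × 166/365 = €5507.7890
16 Jun – 27 Nov 2030: 165 days, exemption €182000 → (€831000 − €182000) × 2.65% × 165/365 = €7774.6644
28 Nov – 31 Dec 2030: 34 days, exemption €191000 → (€831000 − €191000) × 2.65% × 34/365 = €1579.8356
Total = €14862.2890

€14862.29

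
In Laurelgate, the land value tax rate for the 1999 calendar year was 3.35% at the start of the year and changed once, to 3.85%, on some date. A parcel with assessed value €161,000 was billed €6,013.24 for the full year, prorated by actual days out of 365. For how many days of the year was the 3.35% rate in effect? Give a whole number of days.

84 days

Let d = days at the first rate; then 365 − d days at the second rate.
€161,000 × [3.35%·d + 3.85%·(365−d)] / 365 = €6,013.24
Solving gives d = 84, so the new rate took effect on 26 Mar 1999.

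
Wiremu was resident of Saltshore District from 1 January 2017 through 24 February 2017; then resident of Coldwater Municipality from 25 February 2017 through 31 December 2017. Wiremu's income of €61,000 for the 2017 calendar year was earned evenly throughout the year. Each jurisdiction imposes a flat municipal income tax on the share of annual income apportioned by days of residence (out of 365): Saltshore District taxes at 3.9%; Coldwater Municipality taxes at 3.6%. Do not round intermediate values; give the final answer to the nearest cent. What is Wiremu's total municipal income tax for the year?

€2,223.58

Saltshore District, 1 January – 24 February 2017: 55 days → €61,000 × 3.9% × 55/365 = €358.4795
Coldwater Municipality, 25 February – 31 December 2017: 310 days → €61,000 × 3.6% × 310/365 = €1,865.0959
Total = €2,223.5753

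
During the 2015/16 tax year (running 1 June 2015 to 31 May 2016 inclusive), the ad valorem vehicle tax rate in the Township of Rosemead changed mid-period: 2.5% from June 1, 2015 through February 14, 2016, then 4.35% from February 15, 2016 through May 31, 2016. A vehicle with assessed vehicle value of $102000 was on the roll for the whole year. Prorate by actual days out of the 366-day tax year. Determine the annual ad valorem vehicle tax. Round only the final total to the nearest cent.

$3101.66

June 1, 2015 – February 14, 2016: 259 days at 2.5% → $102000 × 2.5% × 259/366 = $1804.5082
February 15 – May 31, 2016: 107 days at 4.35% → $102000 × 4.35% × 107/366 = $1297.1557
Total = $3101.6639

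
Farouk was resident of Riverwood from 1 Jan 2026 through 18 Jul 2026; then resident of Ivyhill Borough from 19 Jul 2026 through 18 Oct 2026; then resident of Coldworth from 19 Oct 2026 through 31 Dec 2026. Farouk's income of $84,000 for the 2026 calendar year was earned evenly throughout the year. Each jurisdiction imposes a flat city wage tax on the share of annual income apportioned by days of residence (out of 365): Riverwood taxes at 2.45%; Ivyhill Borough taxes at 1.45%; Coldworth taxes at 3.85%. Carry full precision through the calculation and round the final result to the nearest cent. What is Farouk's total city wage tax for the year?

Riverwood, 1 Jan – 18 Jul 2026: 199 days → $84,000 × 2.45% × 199/365 = $1,122.0329
Ivyhill Borough, 19 Jul – 18 Oct 2026: 92 days → $84,000 × 1.45% × 92/365 = $307.0027
Coldworth, 19 Oct – 31 Dec 2026: 74 days → $84,000 × 3.85% × 74/365 = $655.6603
Total = $2,084.6959

$2,084.70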